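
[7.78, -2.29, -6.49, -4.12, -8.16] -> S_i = Random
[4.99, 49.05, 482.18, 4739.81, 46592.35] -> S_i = 4.99*9.83^i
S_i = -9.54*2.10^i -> [-9.54, -20.03, -42.07, -88.35, -185.53]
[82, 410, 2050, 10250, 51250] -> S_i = 82*5^i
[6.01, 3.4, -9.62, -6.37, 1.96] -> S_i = Random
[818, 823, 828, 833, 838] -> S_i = 818 + 5*i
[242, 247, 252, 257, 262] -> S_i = 242 + 5*i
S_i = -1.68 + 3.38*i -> [-1.68, 1.7, 5.08, 8.46, 11.84]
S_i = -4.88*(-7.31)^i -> [-4.88, 35.67, -260.77, 1906.22, -13934.43]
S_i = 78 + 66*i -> [78, 144, 210, 276, 342]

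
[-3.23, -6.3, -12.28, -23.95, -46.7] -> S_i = -3.23*1.95^i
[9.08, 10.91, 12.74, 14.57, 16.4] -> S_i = 9.08 + 1.83*i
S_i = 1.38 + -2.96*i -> [1.38, -1.58, -4.54, -7.5, -10.46]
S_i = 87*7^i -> [87, 609, 4263, 29841, 208887]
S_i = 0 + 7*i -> [0, 7, 14, 21, 28]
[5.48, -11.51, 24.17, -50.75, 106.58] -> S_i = 5.48*(-2.10)^i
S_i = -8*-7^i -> [-8, 56, -392, 2744, -19208]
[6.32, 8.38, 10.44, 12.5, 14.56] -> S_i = 6.32 + 2.06*i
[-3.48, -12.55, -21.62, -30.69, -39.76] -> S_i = -3.48 + -9.07*i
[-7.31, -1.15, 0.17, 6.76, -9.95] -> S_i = Random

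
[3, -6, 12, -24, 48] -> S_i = 3*-2^i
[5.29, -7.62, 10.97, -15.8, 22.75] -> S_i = 5.29*(-1.44)^i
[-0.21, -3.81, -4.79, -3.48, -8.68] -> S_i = Random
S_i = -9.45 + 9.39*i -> [-9.45, -0.06, 9.33, 18.72, 28.11]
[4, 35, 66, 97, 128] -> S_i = 4 + 31*i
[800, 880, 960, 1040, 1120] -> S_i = 800 + 80*i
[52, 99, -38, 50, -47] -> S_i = Random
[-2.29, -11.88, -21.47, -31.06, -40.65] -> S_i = -2.29 + -9.59*i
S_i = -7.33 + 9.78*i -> [-7.33, 2.45, 12.23, 22.01, 31.79]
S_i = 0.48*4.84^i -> [0.48, 2.32, 11.24, 54.42, 263.4]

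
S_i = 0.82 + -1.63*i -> [0.82, -0.81, -2.44, -4.07, -5.7]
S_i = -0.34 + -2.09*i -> [-0.34, -2.43, -4.52, -6.61, -8.7]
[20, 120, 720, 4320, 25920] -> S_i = 20*6^i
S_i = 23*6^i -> [23, 138, 828, 4968, 29808]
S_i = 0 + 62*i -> [0, 62, 124, 186, 248]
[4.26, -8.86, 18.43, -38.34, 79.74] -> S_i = 4.26*(-2.08)^i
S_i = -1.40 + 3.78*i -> [-1.4, 2.38, 6.16, 9.94, 13.72]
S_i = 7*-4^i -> [7, -28, 112, -448, 1792]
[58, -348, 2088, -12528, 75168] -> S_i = 58*-6^i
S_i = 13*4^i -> [13, 52, 208, 832, 3328]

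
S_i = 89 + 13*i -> [89, 102, 115, 128, 141]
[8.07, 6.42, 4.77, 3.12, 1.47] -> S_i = 8.07 + -1.65*i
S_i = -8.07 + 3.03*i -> [-8.07, -5.04, -2.01, 1.02, 4.05]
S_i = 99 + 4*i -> [99, 103, 107, 111, 115]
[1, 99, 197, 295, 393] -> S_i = 1 + 98*i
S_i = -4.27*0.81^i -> [-4.27, -3.46, -2.8, -2.27, -1.84]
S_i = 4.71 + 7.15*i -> [4.71, 11.86, 19.01, 26.16, 33.31]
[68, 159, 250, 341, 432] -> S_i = 68 + 91*i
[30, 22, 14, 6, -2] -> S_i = 30 + -8*i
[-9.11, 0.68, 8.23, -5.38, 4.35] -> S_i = Random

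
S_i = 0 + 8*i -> [0, 8, 16, 24, 32]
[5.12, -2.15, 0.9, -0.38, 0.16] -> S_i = 5.12*(-0.42)^i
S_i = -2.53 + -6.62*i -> [-2.53, -9.15, -15.77, -22.39, -29.01]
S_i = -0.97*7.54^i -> [-0.97, -7.31, -55.15, -415.8, -3135.14]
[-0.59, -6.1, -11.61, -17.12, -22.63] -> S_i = -0.59 + -5.51*i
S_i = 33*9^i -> [33, 297, 2673, 24057, 216513]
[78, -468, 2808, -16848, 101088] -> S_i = 78*-6^i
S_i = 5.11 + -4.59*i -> [5.11, 0.52, -4.07, -8.66, -13.25]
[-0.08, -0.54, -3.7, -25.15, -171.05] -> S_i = -0.08*6.80^i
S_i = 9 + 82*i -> [9, 91, 173, 255, 337]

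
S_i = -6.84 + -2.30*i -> [-6.84, -9.14, -11.44, -13.74, -16.04]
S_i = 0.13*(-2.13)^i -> [0.13, -0.28, 0.59, -1.26, 2.68]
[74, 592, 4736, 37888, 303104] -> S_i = 74*8^i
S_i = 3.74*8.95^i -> [3.74, 33.47, 299.58, 2681.27, 23997.38]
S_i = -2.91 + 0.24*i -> [-2.91, -2.67, -2.43, -2.19, -1.95]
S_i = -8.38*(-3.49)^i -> [-8.38, 29.25, -102.07, 356.22, -1243.21]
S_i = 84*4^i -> [84, 336, 1344, 5376, 21504]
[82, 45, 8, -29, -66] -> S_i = 82 + -37*i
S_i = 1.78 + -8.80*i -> [1.78, -7.02, -15.82, -24.62, -33.42]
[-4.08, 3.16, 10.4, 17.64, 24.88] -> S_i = -4.08 + 7.24*i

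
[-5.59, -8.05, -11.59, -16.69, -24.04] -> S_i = -5.59*1.44^i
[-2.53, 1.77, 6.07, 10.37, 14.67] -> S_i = -2.53 + 4.30*i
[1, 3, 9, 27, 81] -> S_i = 1*3^i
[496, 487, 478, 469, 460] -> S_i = 496 + -9*i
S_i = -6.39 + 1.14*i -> [-6.39, -5.25, -4.11, -2.97, -1.83]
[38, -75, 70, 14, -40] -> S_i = Random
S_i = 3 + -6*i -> [3, -3, -9, -15, -21]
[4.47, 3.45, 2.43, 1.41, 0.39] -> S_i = 4.47 + -1.02*i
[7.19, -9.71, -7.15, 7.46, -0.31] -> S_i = Random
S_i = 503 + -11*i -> [503, 492, 481, 470, 459]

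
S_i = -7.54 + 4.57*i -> [-7.54, -2.97, 1.6, 6.17, 10.74]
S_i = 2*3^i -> [2, 6, 18, 54, 162]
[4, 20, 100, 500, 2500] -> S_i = 4*5^i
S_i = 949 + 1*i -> [949, 950, 951, 952, 953]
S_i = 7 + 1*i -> [7, 8, 9, 10, 11]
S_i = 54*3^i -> [54, 162, 486, 1458, 4374]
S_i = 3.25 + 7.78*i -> [3.25, 11.03, 18.81, 26.59, 34.37]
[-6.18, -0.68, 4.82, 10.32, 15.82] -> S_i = -6.18 + 5.50*i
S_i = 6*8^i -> [6, 48, 384, 3072, 24576]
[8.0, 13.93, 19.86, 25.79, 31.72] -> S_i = 8.00 + 5.93*i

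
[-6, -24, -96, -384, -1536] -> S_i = -6*4^i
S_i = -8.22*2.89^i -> [-8.22, -23.76, -68.65, -198.41, -573.41]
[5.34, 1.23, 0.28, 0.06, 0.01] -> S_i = 5.34*0.23^i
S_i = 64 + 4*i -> [64, 68, 72, 76, 80]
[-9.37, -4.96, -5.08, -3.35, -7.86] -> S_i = Random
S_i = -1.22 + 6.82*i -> [-1.22, 5.6, 12.42, 19.24, 26.06]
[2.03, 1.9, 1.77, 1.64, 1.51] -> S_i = 2.03 + -0.13*i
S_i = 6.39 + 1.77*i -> [6.39, 8.16, 9.93, 11.7, 13.47]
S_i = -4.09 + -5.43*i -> [-4.09, -9.52, -14.95, -20.38, -25.81]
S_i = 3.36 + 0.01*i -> [3.36, 3.37, 3.38, 3.39, 3.4]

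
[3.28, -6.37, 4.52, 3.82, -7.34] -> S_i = Random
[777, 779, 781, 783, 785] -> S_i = 777 + 2*i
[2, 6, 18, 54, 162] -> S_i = 2*3^i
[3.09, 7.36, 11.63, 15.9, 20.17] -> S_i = 3.09 + 4.27*i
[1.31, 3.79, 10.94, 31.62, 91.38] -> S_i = 1.31*2.89^i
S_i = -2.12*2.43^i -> [-2.12, -5.15, -12.52, -30.42, -73.92]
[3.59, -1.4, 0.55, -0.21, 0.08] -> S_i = 3.59*(-0.39)^i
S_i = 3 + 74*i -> [3, 77, 151, 225, 299]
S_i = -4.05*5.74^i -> [-4.05, -23.25, -133.44, -765.93, -4396.45]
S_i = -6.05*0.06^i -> [-6.05, -0.36, -0.02, -0.0, -0.0]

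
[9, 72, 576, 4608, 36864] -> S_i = 9*8^i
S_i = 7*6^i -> [7, 42, 252, 1512, 9072]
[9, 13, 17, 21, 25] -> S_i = 9 + 4*i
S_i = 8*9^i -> [8, 72, 648, 5832, 52488]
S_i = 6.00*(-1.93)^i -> [6.0, -11.58, 22.35, -43.13, 83.25]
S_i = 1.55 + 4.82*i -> [1.55, 6.37, 11.19, 16.01, 20.83]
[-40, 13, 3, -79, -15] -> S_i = Random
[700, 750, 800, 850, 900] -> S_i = 700 + 50*i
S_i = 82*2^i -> [82, 164, 328, 656, 1312]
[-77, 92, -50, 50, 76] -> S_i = Random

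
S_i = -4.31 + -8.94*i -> [-4.31, -13.25, -22.19, -31.13, -40.07]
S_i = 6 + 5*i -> [6, 11, 16, 21, 26]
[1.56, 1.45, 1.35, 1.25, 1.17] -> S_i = 1.56*0.93^i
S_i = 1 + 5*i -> [1, 6, 11, 16, 21]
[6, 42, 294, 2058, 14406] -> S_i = 6*7^i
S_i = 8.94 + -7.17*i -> [8.94, 1.77, -5.4, -12.57, -19.74]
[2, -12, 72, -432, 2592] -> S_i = 2*-6^i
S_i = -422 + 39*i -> [-422, -383, -344, -305, -266]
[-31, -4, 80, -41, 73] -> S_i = Random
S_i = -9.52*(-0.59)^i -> [-9.52, 5.62, -3.31, 1.96, -1.15]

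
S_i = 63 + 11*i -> [63, 74, 85, 96, 107]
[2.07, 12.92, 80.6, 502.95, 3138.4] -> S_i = 2.07*6.24^i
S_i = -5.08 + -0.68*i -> [-5.08, -5.76, -6.44, -7.12, -7.8]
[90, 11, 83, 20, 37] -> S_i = Random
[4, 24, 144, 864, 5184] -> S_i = 4*6^i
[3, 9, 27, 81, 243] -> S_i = 3*3^i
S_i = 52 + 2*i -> [52, 54, 56, 58, 60]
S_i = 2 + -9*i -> [2, -7, -16, -25, -34]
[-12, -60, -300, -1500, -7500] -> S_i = -12*5^i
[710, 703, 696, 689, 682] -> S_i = 710 + -7*i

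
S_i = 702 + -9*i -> [702, 693, 684, 675, 666]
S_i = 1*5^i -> [1, 5, 25, 125, 625]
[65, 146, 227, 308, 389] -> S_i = 65 + 81*i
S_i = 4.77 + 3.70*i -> [4.77, 8.47, 12.17, 15.87, 19.57]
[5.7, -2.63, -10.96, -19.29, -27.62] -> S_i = 5.70 + -8.33*i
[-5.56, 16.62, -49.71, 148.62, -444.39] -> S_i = -5.56*(-2.99)^i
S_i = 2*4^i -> [2, 8, 32, 128, 512]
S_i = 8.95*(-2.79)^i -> [8.95, -24.97, 69.67, -194.37, 542.3]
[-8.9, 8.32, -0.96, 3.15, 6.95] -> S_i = Random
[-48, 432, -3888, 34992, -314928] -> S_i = -48*-9^i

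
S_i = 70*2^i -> [70, 140, 280, 560, 1120]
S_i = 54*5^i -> [54, 270, 1350, 6750, 33750]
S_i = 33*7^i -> [33, 231, 1617, 11319, 79233]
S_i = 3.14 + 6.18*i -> [3.14, 9.32, 15.5, 21.68, 27.86]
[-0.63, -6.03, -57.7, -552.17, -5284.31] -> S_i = -0.63*9.57^i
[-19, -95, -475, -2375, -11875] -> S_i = -19*5^i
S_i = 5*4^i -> [5, 20, 80, 320, 1280]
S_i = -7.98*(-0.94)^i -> [-7.98, 7.5, -7.05, 6.63, -6.23]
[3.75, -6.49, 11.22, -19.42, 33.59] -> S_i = 3.75*(-1.73)^i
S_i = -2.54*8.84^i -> [-2.54, -22.45, -198.49, -1754.65, -15511.11]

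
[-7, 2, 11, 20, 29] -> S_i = -7 + 9*i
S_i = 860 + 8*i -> [860, 868, 876, 884, 892]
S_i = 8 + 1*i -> [8, 9, 10, 11, 12]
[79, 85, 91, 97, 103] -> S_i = 79 + 6*i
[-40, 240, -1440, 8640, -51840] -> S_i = -40*-6^i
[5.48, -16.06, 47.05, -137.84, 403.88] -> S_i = 5.48*(-2.93)^i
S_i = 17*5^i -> [17, 85, 425, 2125, 10625]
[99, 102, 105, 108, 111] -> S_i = 99 + 3*i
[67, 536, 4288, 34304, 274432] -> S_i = 67*8^i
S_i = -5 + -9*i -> [-5, -14, -23, -32, -41]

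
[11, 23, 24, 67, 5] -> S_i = Random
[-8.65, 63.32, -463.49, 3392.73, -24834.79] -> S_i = -8.65*(-7.32)^i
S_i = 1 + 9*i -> [1, 10, 19, 28, 37]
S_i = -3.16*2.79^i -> [-3.16, -8.82, -24.6, -68.63, -191.47]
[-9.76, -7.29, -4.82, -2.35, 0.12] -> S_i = -9.76 + 2.47*i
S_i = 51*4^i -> [51, 204, 816, 3264, 13056]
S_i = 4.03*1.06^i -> [4.03, 4.27, 4.53, 4.8, 5.09]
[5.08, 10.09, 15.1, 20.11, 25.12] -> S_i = 5.08 + 5.01*i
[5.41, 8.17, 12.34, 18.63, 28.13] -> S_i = 5.41*1.51^i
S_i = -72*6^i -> [-72, -432, -2592, -15552, -93312]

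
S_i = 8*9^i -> [8, 72, 648, 5832, 52488]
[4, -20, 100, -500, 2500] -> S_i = 4*-5^i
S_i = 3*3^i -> [3, 9, 27, 81, 243]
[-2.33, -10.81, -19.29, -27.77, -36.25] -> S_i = -2.33 + -8.48*i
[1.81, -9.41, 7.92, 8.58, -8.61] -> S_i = Random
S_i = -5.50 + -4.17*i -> [-5.5, -9.67, -13.84, -18.01, -22.18]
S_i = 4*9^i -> [4, 36, 324, 2916, 26244]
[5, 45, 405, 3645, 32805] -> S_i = 5*9^i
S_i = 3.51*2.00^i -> [3.51, 7.02, 14.04, 28.08, 56.16]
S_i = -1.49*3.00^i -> [-1.49, -4.47, -13.41, -40.23, -120.69]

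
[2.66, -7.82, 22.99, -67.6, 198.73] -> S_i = 2.66*(-2.94)^i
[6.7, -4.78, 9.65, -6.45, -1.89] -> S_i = Random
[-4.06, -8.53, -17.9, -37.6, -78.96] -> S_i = -4.06*2.10^i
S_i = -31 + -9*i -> [-31, -40, -49, -58, -67]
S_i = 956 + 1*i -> [956, 957, 958, 959, 960]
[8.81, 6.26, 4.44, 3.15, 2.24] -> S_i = 8.81*0.71^i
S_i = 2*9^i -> [2, 18, 162, 1458, 13122]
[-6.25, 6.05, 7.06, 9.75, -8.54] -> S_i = Random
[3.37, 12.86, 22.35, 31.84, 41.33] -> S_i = 3.37 + 9.49*i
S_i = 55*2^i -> [55, 110, 220, 440, 880]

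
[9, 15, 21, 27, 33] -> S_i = 9 + 6*i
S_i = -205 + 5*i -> [-205, -200, -195, -190, -185]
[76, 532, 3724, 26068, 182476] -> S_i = 76*7^i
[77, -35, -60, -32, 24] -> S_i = Random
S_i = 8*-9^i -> [8, -72, 648, -5832, 52488]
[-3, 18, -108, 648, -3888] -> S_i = -3*-6^i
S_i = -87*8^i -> [-87, -696, -5568, -44544, -356352]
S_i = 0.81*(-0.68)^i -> [0.81, -0.55, 0.37, -0.25, 0.17]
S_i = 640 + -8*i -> [640, 632, 624, 616, 608]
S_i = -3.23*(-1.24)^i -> [-3.23, 4.01, -4.97, 6.16, -7.64]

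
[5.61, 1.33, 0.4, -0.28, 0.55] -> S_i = Random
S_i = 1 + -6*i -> [1, -5, -11, -17, -23]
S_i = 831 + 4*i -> [831, 835, 839, 843, 847]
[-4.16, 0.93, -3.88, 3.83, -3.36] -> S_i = Random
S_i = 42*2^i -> [42, 84, 168, 336, 672]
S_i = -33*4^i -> [-33, -132, -528, -2112, -8448]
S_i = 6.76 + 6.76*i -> [6.76, 13.52, 20.28, 27.04, 33.8]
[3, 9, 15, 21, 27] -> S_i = 3 + 6*i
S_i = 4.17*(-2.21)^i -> [4.17, -9.22, 20.37, -45.01, 99.47]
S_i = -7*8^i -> [-7, -56, -448, -3584, -28672]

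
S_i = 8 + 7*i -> [8, 15, 22, 29, 36]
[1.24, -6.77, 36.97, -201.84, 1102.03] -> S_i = 1.24*(-5.46)^i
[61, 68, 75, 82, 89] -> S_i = 61 + 7*i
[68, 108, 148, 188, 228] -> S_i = 68 + 40*i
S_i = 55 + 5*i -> [55, 60, 65, 70, 75]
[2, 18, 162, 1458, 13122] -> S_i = 2*9^i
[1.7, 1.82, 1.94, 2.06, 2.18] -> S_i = 1.70 + 0.12*i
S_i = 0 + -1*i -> [0, -1, -2, -3, -4]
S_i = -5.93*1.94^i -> [-5.93, -11.5, -22.32, -43.3, -84.0]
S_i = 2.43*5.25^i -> [2.43, 12.76, 66.98, 351.63, 1846.05]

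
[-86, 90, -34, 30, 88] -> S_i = Random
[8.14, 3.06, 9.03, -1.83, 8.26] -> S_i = Random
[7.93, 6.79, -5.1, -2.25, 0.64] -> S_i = Random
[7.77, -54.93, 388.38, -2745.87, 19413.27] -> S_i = 7.77*(-7.07)^i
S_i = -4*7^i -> [-4, -28, -196, -1372, -9604]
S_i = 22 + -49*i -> [22, -27, -76, -125, -174]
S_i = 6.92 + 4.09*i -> [6.92, 11.01, 15.1, 19.19, 23.28]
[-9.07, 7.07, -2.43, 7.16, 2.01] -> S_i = Random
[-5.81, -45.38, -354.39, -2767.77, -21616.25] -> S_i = -5.81*7.81^i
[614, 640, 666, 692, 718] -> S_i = 614 + 26*i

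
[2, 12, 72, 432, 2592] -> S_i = 2*6^i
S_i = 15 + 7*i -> [15, 22, 29, 36, 43]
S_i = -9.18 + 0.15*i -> [-9.18, -9.03, -8.88, -8.73, -8.58]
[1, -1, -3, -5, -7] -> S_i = 1 + -2*i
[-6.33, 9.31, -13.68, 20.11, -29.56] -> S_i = -6.33*(-1.47)^i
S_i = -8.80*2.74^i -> [-8.8, -24.11, -66.07, -181.02, -496.0]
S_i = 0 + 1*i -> [0, 1, 2, 3, 4]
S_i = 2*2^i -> [2, 4, 8, 16, 32]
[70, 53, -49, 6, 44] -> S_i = Random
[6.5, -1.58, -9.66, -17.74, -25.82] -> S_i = 6.50 + -8.08*i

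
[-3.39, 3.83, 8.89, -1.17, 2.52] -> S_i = Random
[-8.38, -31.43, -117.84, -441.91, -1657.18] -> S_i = -8.38*3.75^i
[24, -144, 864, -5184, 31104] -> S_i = 24*-6^i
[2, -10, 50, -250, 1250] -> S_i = 2*-5^i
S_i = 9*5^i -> [9, 45, 225, 1125, 5625]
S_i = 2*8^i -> [2, 16, 128, 1024, 8192]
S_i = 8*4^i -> [8, 32, 128, 512, 2048]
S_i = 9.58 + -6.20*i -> [9.58, 3.38, -2.82, -9.02, -15.22]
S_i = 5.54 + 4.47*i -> [5.54, 10.01, 14.48, 18.95, 23.42]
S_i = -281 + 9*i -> [-281, -272, -263, -254, -245]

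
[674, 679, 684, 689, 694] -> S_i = 674 + 5*i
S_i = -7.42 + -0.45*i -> [-7.42, -7.87, -8.32, -8.77, -9.22]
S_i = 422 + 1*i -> [422, 423, 424, 425, 426]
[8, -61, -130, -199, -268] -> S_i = 8 + -69*i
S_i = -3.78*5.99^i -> [-3.78, -22.64, -135.63, -812.4, -4866.3]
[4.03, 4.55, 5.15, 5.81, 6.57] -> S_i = 4.03*1.13^i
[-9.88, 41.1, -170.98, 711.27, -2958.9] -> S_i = -9.88*(-4.16)^i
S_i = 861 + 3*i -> [861, 864, 867, 870, 873]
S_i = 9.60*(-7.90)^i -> [9.6, -75.84, 599.14, -4733.17, 37392.08]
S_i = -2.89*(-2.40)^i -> [-2.89, 6.94, -16.65, 39.95, -95.88]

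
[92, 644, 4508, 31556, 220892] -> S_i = 92*7^i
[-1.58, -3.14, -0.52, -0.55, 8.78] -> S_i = Random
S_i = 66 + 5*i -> [66, 71, 76, 81, 86]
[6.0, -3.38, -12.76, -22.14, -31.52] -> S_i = 6.00 + -9.38*i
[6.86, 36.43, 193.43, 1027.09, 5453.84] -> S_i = 6.86*5.31^i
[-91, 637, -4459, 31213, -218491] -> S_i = -91*-7^i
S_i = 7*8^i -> [7, 56, 448, 3584, 28672]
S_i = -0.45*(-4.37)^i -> [-0.45, 1.97, -8.59, 37.55, -164.11]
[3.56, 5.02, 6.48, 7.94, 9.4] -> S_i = 3.56 + 1.46*i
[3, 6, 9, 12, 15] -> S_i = 3 + 3*i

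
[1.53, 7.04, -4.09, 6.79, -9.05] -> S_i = Random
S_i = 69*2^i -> [69, 138, 276, 552, 1104]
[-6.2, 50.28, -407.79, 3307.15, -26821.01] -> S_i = -6.20*(-8.11)^i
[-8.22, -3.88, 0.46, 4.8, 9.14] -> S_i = -8.22 + 4.34*i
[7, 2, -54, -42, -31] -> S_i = Random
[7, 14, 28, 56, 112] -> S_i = 7*2^i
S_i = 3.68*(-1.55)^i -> [3.68, -5.7, 8.84, -13.7, 21.24]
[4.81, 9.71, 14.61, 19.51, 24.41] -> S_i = 4.81 + 4.90*i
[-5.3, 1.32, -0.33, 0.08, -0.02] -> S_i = -5.30*(-0.25)^i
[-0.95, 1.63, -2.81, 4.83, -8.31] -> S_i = -0.95*(-1.72)^i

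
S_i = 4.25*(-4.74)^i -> [4.25, -20.14, 95.49, -452.61, 2145.37]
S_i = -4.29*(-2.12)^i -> [-4.29, 9.09, -19.28, 40.88, -86.66]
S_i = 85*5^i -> [85, 425, 2125, 10625, 53125]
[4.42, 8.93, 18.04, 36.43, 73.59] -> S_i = 4.42*2.02^i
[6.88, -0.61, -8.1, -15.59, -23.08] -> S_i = 6.88 + -7.49*i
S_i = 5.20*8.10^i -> [5.2, 42.12, 341.17, 2763.49, 22384.29]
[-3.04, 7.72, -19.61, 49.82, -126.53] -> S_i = -3.04*(-2.54)^i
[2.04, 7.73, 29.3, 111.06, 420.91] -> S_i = 2.04*3.79^i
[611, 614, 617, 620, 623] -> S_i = 611 + 3*i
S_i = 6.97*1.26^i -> [6.97, 8.78, 11.07, 13.94, 17.57]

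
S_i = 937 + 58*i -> [937, 995, 1053, 1111, 1169]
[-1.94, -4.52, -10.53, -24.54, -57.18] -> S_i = -1.94*2.33^i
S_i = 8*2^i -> [8, 16, 32, 64, 128]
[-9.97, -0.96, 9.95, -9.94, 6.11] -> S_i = Random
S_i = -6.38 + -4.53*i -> [-6.38, -10.91, -15.44, -19.97, -24.5]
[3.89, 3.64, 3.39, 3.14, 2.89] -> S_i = 3.89 + -0.25*i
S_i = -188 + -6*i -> [-188, -194, -200, -206, -212]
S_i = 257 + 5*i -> [257, 262, 267, 272, 277]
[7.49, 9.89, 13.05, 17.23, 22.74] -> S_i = 7.49*1.32^i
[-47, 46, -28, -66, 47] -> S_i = Random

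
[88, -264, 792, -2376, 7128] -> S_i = 88*-3^i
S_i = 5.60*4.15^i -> [5.6, 23.24, 96.45, 400.25, 1661.04]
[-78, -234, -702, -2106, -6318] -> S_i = -78*3^i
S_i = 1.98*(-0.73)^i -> [1.98, -1.45, 1.06, -0.77, 0.56]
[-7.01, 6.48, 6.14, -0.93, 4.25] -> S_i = Random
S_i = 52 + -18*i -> [52, 34, 16, -2, -20]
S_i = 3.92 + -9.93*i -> [3.92, -6.01, -15.94, -25.87, -35.8]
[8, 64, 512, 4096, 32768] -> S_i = 8*8^i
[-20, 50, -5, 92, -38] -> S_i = Random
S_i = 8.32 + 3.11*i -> [8.32, 11.43, 14.54, 17.65, 20.76]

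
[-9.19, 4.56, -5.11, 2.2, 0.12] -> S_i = Random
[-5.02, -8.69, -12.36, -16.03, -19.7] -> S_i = -5.02 + -3.67*i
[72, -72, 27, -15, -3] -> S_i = Random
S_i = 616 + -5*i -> [616, 611, 606, 601, 596]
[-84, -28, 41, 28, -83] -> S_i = Random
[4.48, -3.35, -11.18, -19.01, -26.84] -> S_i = 4.48 + -7.83*i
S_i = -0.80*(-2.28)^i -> [-0.8, 1.82, -4.16, 9.48, -21.62]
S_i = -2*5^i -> [-2, -10, -50, -250, -1250]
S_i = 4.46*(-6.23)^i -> [4.46, -27.79, 173.11, -1078.45, 6718.73]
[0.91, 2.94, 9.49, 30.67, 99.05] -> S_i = 0.91*3.23^i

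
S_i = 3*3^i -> [3, 9, 27, 81, 243]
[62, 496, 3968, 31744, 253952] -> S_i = 62*8^i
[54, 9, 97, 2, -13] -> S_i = Random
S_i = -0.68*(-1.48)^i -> [-0.68, 1.01, -1.49, 2.2, -3.26]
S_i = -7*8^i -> [-7, -56, -448, -3584, -28672]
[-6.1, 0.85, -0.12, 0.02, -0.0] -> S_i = -6.10*(-0.14)^i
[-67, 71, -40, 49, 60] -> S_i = Random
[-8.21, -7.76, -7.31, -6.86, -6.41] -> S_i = -8.21 + 0.45*i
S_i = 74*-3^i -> [74, -222, 666, -1998, 5994]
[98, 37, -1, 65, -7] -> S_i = Random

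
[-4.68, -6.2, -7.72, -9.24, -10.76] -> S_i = -4.68 + -1.52*i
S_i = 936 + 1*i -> [936, 937, 938, 939, 940]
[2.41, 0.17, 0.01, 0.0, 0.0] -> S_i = 2.41*0.07^i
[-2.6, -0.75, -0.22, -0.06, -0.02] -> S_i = -2.60*0.29^i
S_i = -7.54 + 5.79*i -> [-7.54, -1.75, 4.04, 9.83, 15.62]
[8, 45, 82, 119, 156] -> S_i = 8 + 37*i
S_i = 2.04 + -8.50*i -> [2.04, -6.46, -14.96, -23.46, -31.96]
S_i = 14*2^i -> [14, 28, 56, 112, 224]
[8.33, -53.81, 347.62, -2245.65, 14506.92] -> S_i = 8.33*(-6.46)^i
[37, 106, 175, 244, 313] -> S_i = 37 + 69*i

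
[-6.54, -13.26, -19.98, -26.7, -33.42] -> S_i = -6.54 + -6.72*i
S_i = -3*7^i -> [-3, -21, -147, -1029, -7203]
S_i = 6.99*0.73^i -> [6.99, 5.1, 3.72, 2.72, 1.99]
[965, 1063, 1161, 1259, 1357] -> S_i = 965 + 98*i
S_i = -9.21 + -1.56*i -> [-9.21, -10.77, -12.33, -13.89, -15.45]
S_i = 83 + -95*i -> [83, -12, -107, -202, -297]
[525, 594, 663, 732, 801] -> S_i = 525 + 69*i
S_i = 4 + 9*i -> [4, 13, 22, 31, 40]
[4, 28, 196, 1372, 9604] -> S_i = 4*7^i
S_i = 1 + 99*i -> [1, 100, 199, 298, 397]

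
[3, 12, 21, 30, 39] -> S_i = 3 + 9*i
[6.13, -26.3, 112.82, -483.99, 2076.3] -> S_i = 6.13*(-4.29)^i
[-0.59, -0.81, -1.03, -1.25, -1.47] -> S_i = -0.59 + -0.22*i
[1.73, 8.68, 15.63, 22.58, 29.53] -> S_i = 1.73 + 6.95*i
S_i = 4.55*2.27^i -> [4.55, 10.33, 23.45, 53.22, 120.81]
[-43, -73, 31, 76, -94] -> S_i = Random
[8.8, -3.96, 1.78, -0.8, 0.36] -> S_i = 8.80*(-0.45)^i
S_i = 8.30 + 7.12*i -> [8.3, 15.42, 22.54, 29.66, 36.78]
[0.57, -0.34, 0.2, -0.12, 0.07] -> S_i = 0.57*(-0.59)^i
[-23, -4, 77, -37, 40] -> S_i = Random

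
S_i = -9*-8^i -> [-9, 72, -576, 4608, -36864]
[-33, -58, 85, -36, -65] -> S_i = Random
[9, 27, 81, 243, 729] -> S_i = 9*3^i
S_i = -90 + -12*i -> [-90, -102, -114, -126, -138]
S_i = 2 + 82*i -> [2, 84, 166, 248, 330]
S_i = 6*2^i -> [6, 12, 24, 48, 96]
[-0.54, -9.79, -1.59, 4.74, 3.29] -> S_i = Random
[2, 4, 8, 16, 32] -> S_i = 2*2^i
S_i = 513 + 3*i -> [513, 516, 519, 522, 525]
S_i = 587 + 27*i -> [587, 614, 641, 668, 695]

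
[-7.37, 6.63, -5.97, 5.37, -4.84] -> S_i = -7.37*(-0.90)^i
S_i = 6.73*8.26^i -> [6.73, 55.59, 459.17, 3792.76, 31328.19]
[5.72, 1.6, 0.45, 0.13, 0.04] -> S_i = 5.72*0.28^i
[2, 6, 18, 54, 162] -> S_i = 2*3^i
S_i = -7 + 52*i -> [-7, 45, 97, 149, 201]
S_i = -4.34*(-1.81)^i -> [-4.34, 7.86, -14.22, 25.74, -46.58]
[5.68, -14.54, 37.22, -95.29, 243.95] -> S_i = 5.68*(-2.56)^i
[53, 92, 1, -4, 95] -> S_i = Random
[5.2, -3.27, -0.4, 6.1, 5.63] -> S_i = Random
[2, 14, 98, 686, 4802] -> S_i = 2*7^i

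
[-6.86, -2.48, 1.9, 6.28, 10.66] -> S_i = -6.86 + 4.38*i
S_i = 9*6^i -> [9, 54, 324, 1944, 11664]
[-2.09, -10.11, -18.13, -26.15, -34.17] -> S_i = -2.09 + -8.02*i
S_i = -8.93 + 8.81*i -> [-8.93, -0.12, 8.69, 17.5, 26.31]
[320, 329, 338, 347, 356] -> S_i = 320 + 9*i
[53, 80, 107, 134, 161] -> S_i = 53 + 27*i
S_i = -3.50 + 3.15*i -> [-3.5, -0.35, 2.8, 5.95, 9.1]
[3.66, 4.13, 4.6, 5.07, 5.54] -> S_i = 3.66 + 0.47*i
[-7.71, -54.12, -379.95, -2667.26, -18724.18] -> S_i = -7.71*7.02^i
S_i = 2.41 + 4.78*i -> [2.41, 7.19, 11.97, 16.75, 21.53]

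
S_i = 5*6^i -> [5, 30, 180, 1080, 6480]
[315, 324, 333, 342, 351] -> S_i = 315 + 9*i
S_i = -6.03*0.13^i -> [-6.03, -0.78, -0.1, -0.01, -0.0]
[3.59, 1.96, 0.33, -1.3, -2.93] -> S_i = 3.59 + -1.63*i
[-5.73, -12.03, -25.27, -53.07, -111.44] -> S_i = -5.73*2.10^i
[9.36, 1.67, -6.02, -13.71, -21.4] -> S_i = 9.36 + -7.69*i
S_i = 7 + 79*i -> [7, 86, 165, 244, 323]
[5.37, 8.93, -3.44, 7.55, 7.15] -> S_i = Random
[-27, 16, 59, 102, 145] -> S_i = -27 + 43*i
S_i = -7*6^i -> [-7, -42, -252, -1512, -9072]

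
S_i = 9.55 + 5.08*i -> [9.55, 14.63, 19.71, 24.79, 29.87]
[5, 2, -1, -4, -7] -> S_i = 5 + -3*i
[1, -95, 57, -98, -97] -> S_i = Random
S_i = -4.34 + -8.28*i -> [-4.34, -12.62, -20.9, -29.18, -37.46]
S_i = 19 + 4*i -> [19, 23, 27, 31, 35]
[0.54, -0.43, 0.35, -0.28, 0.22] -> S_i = 0.54*(-0.80)^i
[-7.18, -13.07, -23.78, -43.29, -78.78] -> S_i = -7.18*1.82^i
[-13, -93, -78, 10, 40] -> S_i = Random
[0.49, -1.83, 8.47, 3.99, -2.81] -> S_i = Random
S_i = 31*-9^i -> [31, -279, 2511, -22599, 203391]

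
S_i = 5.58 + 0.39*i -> [5.58, 5.97, 6.36, 6.75, 7.14]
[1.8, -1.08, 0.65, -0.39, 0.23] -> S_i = 1.80*(-0.60)^i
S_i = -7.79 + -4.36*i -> [-7.79, -12.15, -16.51, -20.87, -25.23]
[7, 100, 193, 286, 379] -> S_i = 7 + 93*i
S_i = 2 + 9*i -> [2, 11, 20, 29, 38]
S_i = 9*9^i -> [9, 81, 729, 6561, 59049]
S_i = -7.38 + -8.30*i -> [-7.38, -15.68, -23.98, -32.28, -40.58]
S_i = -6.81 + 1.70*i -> [-6.81, -5.11, -3.41, -1.71, -0.01]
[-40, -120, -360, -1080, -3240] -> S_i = -40*3^i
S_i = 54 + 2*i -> [54, 56, 58, 60, 62]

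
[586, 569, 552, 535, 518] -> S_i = 586 + -17*i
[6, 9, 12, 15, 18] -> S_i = 6 + 3*i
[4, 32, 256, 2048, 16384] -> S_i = 4*8^i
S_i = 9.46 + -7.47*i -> [9.46, 1.99, -5.48, -12.95, -20.42]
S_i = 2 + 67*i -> [2, 69, 136, 203, 270]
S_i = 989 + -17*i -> [989, 972, 955, 938, 921]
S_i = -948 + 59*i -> [-948, -889, -830, -771, -712]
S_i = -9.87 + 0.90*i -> [-9.87, -8.97, -8.07, -7.17, -6.27]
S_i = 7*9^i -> [7, 63, 567, 5103, 45927]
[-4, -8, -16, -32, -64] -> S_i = -4*2^i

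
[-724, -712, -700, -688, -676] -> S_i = -724 + 12*i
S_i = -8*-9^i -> [-8, 72, -648, 5832, -52488]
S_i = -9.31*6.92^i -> [-9.31, -64.43, -445.82, -3085.09, -21348.83]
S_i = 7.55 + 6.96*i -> [7.55, 14.51, 21.47, 28.43, 35.39]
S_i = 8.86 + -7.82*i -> [8.86, 1.04, -6.78, -14.6, -22.42]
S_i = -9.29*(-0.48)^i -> [-9.29, 4.46, -2.14, 1.03, -0.49]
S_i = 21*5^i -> [21, 105, 525, 2625, 13125]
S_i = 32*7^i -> [32, 224, 1568, 10976, 76832]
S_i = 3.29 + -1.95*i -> [3.29, 1.34, -0.61, -2.56, -4.51]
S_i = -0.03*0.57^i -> [-0.03, -0.02, -0.01, -0.01, -0.0]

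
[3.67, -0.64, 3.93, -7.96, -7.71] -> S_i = Random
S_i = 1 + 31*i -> [1, 32, 63, 94, 125]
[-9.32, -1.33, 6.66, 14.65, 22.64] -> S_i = -9.32 + 7.99*i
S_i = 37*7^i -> [37, 259, 1813, 12691, 88837]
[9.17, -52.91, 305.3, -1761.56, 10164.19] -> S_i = 9.17*(-5.77)^i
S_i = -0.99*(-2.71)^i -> [-0.99, 2.68, -7.27, 19.7, -53.4]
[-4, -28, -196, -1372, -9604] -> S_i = -4*7^i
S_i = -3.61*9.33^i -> [-3.61, -33.68, -314.25, -2931.92, -27354.81]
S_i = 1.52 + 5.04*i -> [1.52, 6.56, 11.6, 16.64, 21.68]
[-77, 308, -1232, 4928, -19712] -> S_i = -77*-4^i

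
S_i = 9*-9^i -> [9, -81, 729, -6561, 59049]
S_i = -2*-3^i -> [-2, 6, -18, 54, -162]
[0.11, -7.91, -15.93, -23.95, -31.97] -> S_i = 0.11 + -8.02*i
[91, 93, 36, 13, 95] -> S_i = Random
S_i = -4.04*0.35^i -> [-4.04, -1.41, -0.49, -0.17, -0.06]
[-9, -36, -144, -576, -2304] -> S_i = -9*4^i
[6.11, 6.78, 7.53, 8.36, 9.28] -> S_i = 6.11*1.11^i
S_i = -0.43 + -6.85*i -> [-0.43, -7.28, -14.13, -20.98, -27.83]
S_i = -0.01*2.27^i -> [-0.01, -0.02, -0.05, -0.12, -0.27]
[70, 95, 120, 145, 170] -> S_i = 70 + 25*i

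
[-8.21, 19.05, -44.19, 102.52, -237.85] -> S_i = -8.21*(-2.32)^i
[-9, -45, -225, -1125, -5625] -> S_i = -9*5^i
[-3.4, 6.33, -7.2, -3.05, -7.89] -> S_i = Random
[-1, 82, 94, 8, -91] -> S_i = Random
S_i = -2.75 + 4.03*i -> [-2.75, 1.28, 5.31, 9.34, 13.37]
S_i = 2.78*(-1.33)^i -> [2.78, -3.7, 4.92, -6.54, 8.7]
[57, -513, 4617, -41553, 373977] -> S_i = 57*-9^i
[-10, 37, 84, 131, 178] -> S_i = -10 + 47*i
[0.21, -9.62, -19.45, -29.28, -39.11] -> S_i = 0.21 + -9.83*i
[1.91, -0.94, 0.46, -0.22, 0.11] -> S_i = 1.91*(-0.49)^i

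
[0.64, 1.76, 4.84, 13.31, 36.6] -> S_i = 0.64*2.75^i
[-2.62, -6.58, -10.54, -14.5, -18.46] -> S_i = -2.62 + -3.96*i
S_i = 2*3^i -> [2, 6, 18, 54, 162]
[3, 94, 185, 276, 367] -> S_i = 3 + 91*i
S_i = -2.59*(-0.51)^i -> [-2.59, 1.32, -0.67, 0.34, -0.18]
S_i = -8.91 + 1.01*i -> [-8.91, -7.9, -6.89, -5.88, -4.87]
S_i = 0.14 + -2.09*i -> [0.14, -1.95, -4.04, -6.13, -8.22]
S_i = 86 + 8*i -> [86, 94, 102, 110, 118]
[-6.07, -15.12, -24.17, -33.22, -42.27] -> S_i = -6.07 + -9.05*i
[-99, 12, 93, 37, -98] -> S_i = Random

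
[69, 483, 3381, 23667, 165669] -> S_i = 69*7^i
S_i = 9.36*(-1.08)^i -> [9.36, -10.11, 10.92, -11.79, 12.73]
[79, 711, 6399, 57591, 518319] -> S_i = 79*9^i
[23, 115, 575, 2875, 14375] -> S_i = 23*5^i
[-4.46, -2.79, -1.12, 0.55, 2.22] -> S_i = -4.46 + 1.67*i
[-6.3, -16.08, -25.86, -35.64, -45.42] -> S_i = -6.30 + -9.78*i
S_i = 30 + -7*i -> [30, 23, 16, 9, 2]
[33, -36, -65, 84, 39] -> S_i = Random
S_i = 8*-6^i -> [8, -48, 288, -1728, 10368]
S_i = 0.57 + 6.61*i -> [0.57, 7.18, 13.79, 20.4, 27.01]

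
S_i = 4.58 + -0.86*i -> [4.58, 3.72, 2.86, 2.0, 1.14]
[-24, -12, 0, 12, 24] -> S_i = -24 + 12*i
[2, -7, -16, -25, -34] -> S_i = 2 + -9*i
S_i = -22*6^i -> [-22, -132, -792, -4752, -28512]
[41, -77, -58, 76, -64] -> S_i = Random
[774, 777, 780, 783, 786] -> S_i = 774 + 3*i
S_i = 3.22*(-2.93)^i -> [3.22, -9.43, 27.64, -81.0, 237.32]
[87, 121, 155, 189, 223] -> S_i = 87 + 34*i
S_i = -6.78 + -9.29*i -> [-6.78, -16.07, -25.36, -34.65, -43.94]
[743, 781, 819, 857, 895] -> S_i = 743 + 38*i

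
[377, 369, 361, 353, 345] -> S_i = 377 + -8*i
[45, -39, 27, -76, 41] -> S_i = Random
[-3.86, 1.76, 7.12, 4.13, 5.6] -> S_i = Random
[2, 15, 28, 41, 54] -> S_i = 2 + 13*i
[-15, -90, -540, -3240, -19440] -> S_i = -15*6^i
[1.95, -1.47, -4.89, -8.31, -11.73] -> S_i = 1.95 + -3.42*i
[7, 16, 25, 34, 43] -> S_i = 7 + 9*i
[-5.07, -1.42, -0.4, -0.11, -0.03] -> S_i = -5.07*0.28^i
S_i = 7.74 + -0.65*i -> [7.74, 7.09, 6.44, 5.79, 5.14]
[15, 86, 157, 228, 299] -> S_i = 15 + 71*i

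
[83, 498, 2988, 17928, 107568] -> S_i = 83*6^i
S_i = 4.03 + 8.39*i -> [4.03, 12.42, 20.81, 29.2, 37.59]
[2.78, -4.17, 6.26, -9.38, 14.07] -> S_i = 2.78*(-1.50)^i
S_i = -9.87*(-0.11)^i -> [-9.87, 1.09, -0.12, 0.01, -0.0]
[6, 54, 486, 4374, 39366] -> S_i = 6*9^i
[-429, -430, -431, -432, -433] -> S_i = -429 + -1*i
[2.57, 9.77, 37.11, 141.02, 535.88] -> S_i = 2.57*3.80^i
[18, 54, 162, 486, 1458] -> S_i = 18*3^i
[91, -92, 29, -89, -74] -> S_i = Random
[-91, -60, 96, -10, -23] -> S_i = Random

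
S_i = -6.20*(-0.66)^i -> [-6.2, 4.09, -2.7, 1.78, -1.18]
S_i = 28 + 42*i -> [28, 70, 112, 154, 196]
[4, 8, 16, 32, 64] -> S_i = 4*2^i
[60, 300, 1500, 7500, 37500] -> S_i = 60*5^i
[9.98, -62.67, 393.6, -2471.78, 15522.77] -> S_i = 9.98*(-6.28)^i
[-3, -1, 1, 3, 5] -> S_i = -3 + 2*i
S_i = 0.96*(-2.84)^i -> [0.96, -2.73, 7.74, -21.99, 62.45]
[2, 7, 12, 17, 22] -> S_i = 2 + 5*i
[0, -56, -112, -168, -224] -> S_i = 0 + -56*i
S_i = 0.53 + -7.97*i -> [0.53, -7.44, -15.41, -23.38, -31.35]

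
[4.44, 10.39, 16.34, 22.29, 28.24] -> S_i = 4.44 + 5.95*i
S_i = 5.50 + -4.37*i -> [5.5, 1.13, -3.24, -7.61, -11.98]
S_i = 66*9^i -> [66, 594, 5346, 48114, 433026]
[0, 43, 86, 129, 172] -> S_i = 0 + 43*i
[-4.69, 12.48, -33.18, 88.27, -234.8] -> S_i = -4.69*(-2.66)^i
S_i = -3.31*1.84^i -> [-3.31, -6.09, -11.21, -20.62, -37.94]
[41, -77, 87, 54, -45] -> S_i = Random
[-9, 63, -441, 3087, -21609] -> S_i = -9*-7^i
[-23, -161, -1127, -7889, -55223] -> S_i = -23*7^i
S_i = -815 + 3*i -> [-815, -812, -809, -806, -803]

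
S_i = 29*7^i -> [29, 203, 1421, 9947, 69629]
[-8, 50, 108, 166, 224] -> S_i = -8 + 58*i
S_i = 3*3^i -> [3, 9, 27, 81, 243]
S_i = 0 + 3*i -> [0, 3, 6, 9, 12]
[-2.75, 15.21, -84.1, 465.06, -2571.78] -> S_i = -2.75*(-5.53)^i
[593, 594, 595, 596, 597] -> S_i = 593 + 1*i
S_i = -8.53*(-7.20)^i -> [-8.53, 61.42, -442.2, 3183.81, -22923.4]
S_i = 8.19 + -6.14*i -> [8.19, 2.05, -4.09, -10.23, -16.37]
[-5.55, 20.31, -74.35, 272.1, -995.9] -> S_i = -5.55*(-3.66)^i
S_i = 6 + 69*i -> [6, 75, 144, 213, 282]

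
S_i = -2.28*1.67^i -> [-2.28, -3.81, -6.36, -10.62, -17.73]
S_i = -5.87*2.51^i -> [-5.87, -14.73, -36.98, -92.82, -232.99]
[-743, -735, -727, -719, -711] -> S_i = -743 + 8*i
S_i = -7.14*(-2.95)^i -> [-7.14, 21.06, -62.14, 183.3, -540.74]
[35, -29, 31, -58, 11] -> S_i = Random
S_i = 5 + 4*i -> [5, 9, 13, 17, 21]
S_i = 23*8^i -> [23, 184, 1472, 11776, 94208]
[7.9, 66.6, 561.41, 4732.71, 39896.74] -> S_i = 7.90*8.43^i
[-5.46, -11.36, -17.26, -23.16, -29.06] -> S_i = -5.46 + -5.90*i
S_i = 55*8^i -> [55, 440, 3520, 28160, 225280]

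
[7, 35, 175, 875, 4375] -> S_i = 7*5^i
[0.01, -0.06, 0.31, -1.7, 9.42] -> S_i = 0.01*(-5.54)^i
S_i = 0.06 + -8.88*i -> [0.06, -8.82, -17.7, -26.58, -35.46]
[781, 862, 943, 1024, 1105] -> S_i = 781 + 81*i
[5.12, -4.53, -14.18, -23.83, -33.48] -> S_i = 5.12 + -9.65*i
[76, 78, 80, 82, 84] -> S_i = 76 + 2*i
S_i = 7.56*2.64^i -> [7.56, 19.96, 52.69, 139.1, 367.23]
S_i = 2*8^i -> [2, 16, 128, 1024, 8192]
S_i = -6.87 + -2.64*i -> [-6.87, -9.51, -12.15, -14.79, -17.43]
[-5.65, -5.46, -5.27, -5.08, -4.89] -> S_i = -5.65 + 0.19*i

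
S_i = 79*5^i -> [79, 395, 1975, 9875, 49375]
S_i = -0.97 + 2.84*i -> [-0.97, 1.87, 4.71, 7.55, 10.39]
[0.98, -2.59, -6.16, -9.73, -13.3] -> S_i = 0.98 + -3.57*i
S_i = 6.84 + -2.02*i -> [6.84, 4.82, 2.8, 0.78, -1.24]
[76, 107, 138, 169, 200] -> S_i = 76 + 31*i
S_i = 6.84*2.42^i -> [6.84, 16.55, 40.06, 96.94, 234.59]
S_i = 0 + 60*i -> [0, 60, 120, 180, 240]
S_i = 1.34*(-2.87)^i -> [1.34, -3.85, 11.04, -31.68, 90.91]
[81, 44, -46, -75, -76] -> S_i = Random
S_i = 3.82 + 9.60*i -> [3.82, 13.42, 23.02, 32.62, 42.22]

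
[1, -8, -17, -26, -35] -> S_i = 1 + -9*i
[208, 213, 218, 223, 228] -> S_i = 208 + 5*i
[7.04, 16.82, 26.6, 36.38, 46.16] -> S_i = 7.04 + 9.78*i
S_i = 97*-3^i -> [97, -291, 873, -2619, 7857]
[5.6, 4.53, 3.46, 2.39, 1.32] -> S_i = 5.60 + -1.07*i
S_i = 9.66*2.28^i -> [9.66, 22.02, 50.22, 114.49, 261.05]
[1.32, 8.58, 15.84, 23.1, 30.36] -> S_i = 1.32 + 7.26*i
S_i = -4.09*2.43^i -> [-4.09, -9.94, -24.15, -58.69, -142.61]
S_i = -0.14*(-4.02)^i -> [-0.14, 0.56, -2.26, 9.1, -36.56]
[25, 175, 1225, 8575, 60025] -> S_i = 25*7^i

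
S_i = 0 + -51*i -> [0, -51, -102, -153, -204]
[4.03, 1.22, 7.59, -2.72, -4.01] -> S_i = Random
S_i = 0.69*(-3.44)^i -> [0.69, -2.37, 8.17, -28.09, 96.62]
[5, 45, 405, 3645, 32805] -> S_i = 5*9^i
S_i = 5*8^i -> [5, 40, 320, 2560, 20480]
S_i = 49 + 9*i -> [49, 58, 67, 76, 85]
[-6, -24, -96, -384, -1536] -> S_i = -6*4^i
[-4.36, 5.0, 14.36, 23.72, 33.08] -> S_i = -4.36 + 9.36*i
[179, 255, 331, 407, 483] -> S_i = 179 + 76*i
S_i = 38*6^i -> [38, 228, 1368, 8208, 49248]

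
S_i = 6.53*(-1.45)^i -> [6.53, -9.47, 13.73, -19.91, 28.87]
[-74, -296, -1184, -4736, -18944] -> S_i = -74*4^i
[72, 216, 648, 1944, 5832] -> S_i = 72*3^i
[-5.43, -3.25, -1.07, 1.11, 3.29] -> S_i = -5.43 + 2.18*i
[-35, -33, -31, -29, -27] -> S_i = -35 + 2*i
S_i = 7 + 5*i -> [7, 12, 17, 22, 27]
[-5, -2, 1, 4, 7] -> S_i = -5 + 3*i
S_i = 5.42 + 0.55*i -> [5.42, 5.97, 6.52, 7.07, 7.62]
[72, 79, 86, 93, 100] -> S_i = 72 + 7*i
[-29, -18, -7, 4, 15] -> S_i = -29 + 11*i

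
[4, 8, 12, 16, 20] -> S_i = 4 + 4*i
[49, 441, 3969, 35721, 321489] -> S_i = 49*9^i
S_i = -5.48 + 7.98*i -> [-5.48, 2.5, 10.48, 18.46, 26.44]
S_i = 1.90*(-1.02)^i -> [1.9, -1.94, 1.98, -2.02, 2.06]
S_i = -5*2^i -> [-5, -10, -20, -40, -80]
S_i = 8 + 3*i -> [8, 11, 14, 17, 20]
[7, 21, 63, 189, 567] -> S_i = 7*3^i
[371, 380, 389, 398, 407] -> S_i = 371 + 9*i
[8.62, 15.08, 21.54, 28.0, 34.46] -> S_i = 8.62 + 6.46*i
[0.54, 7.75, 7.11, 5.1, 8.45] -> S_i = Random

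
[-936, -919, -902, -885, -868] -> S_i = -936 + 17*i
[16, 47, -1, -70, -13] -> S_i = Random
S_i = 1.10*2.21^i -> [1.1, 2.43, 5.37, 11.87, 26.24]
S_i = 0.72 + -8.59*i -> [0.72, -7.87, -16.46, -25.05, -33.64]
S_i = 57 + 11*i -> [57, 68, 79, 90, 101]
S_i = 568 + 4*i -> [568, 572, 576, 580, 584]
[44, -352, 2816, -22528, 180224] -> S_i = 44*-8^i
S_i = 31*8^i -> [31, 248, 1984, 15872, 126976]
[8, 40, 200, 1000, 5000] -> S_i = 8*5^i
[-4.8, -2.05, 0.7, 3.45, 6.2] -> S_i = -4.80 + 2.75*i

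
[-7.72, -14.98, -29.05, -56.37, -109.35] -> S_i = -7.72*1.94^i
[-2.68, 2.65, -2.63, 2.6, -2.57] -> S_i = -2.68*(-0.99)^i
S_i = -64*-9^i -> [-64, 576, -5184, 46656, -419904]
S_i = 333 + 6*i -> [333, 339, 345, 351, 357]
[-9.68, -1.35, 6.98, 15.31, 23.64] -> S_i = -9.68 + 8.33*i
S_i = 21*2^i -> [21, 42, 84, 168, 336]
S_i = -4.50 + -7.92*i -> [-4.5, -12.42, -20.34, -28.26, -36.18]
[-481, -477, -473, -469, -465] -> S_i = -481 + 4*i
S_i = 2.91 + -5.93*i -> [2.91, -3.02, -8.95, -14.88, -20.81]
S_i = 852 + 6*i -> [852, 858, 864, 870, 876]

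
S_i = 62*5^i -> [62, 310, 1550, 7750, 38750]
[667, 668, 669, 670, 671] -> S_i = 667 + 1*i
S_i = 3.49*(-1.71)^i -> [3.49, -5.97, 10.21, -17.45, 29.84]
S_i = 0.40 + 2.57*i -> [0.4, 2.97, 5.54, 8.11, 10.68]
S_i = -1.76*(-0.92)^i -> [-1.76, 1.62, -1.49, 1.37, -1.26]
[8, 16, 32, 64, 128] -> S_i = 8*2^i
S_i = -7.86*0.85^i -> [-7.86, -6.68, -5.68, -4.83, -4.1]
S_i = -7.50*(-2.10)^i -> [-7.5, 15.75, -33.08, 69.46, -145.86]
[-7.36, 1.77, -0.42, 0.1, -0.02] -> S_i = -7.36*(-0.24)^i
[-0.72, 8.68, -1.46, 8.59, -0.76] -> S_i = Random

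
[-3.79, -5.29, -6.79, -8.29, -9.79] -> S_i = -3.79 + -1.50*i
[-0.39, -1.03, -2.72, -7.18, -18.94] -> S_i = -0.39*2.64^i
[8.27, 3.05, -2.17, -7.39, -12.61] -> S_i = 8.27 + -5.22*i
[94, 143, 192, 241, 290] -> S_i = 94 + 49*i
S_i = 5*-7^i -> [5, -35, 245, -1715, 12005]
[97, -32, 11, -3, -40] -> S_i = Random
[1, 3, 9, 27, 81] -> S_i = 1*3^i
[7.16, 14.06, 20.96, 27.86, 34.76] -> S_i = 7.16 + 6.90*i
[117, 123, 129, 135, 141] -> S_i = 117 + 6*i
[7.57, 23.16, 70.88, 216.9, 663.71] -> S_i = 7.57*3.06^i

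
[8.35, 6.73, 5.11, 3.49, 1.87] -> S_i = 8.35 + -1.62*i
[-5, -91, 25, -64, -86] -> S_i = Random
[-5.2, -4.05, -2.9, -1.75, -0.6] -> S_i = -5.20 + 1.15*i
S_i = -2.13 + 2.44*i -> [-2.13, 0.31, 2.75, 5.19, 7.63]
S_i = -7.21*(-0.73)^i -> [-7.21, 5.26, -3.84, 2.8, -2.05]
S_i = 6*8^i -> [6, 48, 384, 3072, 24576]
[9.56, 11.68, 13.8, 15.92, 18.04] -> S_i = 9.56 + 2.12*i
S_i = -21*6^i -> [-21, -126, -756, -4536, -27216]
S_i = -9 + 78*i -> [-9, 69, 147, 225, 303]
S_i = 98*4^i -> [98, 392, 1568, 6272, 25088]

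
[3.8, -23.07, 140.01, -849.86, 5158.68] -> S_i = 3.80*(-6.07)^i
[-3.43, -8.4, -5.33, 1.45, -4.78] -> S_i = Random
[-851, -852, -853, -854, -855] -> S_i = -851 + -1*i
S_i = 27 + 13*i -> [27, 40, 53, 66, 79]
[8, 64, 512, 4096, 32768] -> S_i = 8*8^i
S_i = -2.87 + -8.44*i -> [-2.87, -11.31, -19.75, -28.19, -36.63]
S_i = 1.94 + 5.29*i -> [1.94, 7.23, 12.52, 17.81, 23.1]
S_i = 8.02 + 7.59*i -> [8.02, 15.61, 23.2, 30.79, 38.38]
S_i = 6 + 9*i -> [6, 15, 24, 33, 42]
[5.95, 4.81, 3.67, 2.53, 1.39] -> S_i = 5.95 + -1.14*i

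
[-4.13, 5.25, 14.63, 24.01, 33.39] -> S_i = -4.13 + 9.38*i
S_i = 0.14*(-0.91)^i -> [0.14, -0.13, 0.12, -0.11, 0.1]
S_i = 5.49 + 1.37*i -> [5.49, 6.86, 8.23, 9.6, 10.97]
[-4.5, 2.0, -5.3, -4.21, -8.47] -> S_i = Random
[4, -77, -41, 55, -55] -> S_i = Random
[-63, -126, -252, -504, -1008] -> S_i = -63*2^i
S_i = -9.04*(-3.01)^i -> [-9.04, 27.21, -81.9, 246.53, -742.05]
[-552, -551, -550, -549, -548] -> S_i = -552 + 1*i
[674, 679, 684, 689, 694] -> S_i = 674 + 5*i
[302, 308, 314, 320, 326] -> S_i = 302 + 6*i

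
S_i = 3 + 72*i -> [3, 75, 147, 219, 291]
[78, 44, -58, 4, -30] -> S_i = Random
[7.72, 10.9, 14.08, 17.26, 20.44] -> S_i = 7.72 + 3.18*i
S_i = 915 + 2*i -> [915, 917, 919, 921, 923]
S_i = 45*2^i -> [45, 90, 180, 360, 720]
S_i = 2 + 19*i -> [2, 21, 40, 59, 78]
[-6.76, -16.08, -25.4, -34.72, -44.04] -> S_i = -6.76 + -9.32*i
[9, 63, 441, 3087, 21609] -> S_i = 9*7^i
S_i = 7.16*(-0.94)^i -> [7.16, -6.73, 6.33, -5.95, 5.59]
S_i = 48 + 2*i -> [48, 50, 52, 54, 56]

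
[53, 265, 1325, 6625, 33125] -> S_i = 53*5^i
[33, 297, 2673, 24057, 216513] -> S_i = 33*9^i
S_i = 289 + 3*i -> [289, 292, 295, 298, 301]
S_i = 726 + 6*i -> [726, 732, 738, 744, 750]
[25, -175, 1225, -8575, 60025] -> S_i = 25*-7^i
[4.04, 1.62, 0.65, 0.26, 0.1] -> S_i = 4.04*0.40^i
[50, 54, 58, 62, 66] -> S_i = 50 + 4*i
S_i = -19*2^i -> [-19, -38, -76, -152, -304]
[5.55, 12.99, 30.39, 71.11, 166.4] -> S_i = 5.55*2.34^i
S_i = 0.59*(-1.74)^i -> [0.59, -1.03, 1.79, -3.11, 5.41]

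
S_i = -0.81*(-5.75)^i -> [-0.81, 4.66, -26.78, 153.99, -885.43]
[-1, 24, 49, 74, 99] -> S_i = -1 + 25*i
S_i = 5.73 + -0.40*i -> [5.73, 5.33, 4.93, 4.53, 4.13]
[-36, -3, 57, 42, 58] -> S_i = Random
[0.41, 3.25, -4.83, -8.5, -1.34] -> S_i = Random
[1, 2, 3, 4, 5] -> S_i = 1 + 1*i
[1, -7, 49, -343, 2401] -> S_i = 1*-7^i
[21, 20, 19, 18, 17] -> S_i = 21 + -1*i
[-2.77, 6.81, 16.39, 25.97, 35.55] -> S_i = -2.77 + 9.58*i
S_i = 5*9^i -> [5, 45, 405, 3645, 32805]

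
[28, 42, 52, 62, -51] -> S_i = Random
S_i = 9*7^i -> [9, 63, 441, 3087, 21609]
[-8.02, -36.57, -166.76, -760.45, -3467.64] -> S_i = -8.02*4.56^i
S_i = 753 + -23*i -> [753, 730, 707, 684, 661]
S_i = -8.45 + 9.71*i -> [-8.45, 1.26, 10.97, 20.68, 30.39]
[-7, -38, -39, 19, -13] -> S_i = Random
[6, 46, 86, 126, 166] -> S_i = 6 + 40*i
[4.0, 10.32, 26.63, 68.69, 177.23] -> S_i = 4.00*2.58^i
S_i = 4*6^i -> [4, 24, 144, 864, 5184]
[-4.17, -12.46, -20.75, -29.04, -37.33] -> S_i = -4.17 + -8.29*i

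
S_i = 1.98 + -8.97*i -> [1.98, -6.99, -15.96, -24.93, -33.9]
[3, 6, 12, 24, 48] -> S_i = 3*2^i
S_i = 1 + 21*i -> [1, 22, 43, 64, 85]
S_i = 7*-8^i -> [7, -56, 448, -3584, 28672]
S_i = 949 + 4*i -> [949, 953, 957, 961, 965]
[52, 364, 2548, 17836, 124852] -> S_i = 52*7^i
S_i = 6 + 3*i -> [6, 9, 12, 15, 18]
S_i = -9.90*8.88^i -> [-9.9, -87.91, -780.66, -6932.25, -61558.36]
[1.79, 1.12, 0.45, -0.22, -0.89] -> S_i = 1.79 + -0.67*i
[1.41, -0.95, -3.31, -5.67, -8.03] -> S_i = 1.41 + -2.36*i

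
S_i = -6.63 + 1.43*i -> [-6.63, -5.2, -3.77, -2.34, -0.91]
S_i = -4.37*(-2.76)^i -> [-4.37, 12.06, -33.29, 91.88, -253.58]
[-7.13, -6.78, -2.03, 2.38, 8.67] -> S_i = Random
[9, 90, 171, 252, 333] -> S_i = 9 + 81*i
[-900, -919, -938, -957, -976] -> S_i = -900 + -19*i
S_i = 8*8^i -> [8, 64, 512, 4096, 32768]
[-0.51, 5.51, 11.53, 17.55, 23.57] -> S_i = -0.51 + 6.02*i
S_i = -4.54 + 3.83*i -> [-4.54, -0.71, 3.12, 6.95, 10.78]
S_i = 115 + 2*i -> [115, 117, 119, 121, 123]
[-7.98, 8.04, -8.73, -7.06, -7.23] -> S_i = Random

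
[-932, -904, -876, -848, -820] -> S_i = -932 + 28*i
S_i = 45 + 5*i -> [45, 50, 55, 60, 65]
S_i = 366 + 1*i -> [366, 367, 368, 369, 370]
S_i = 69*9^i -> [69, 621, 5589, 50301, 452709]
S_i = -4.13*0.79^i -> [-4.13, -3.26, -2.58, -2.04, -1.61]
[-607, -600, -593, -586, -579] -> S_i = -607 + 7*i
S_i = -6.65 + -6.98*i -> [-6.65, -13.63, -20.61, -27.59, -34.57]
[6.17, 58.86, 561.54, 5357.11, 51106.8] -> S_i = 6.17*9.54^i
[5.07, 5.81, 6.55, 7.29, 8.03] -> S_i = 5.07 + 0.74*i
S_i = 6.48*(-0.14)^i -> [6.48, -0.91, 0.13, -0.02, 0.0]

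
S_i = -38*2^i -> [-38, -76, -152, -304, -608]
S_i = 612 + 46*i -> [612, 658, 704, 750, 796]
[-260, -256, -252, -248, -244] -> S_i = -260 + 4*i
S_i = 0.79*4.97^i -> [0.79, 3.93, 19.51, 96.98, 482.01]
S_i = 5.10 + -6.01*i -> [5.1, -0.91, -6.92, -12.93, -18.94]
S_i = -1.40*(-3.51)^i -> [-1.4, 4.91, -17.25, 60.54, -212.5]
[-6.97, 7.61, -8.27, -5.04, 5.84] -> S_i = Random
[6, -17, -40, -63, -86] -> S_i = 6 + -23*i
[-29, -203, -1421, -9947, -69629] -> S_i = -29*7^i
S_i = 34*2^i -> [34, 68, 136, 272, 544]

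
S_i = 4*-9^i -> [4, -36, 324, -2916, 26244]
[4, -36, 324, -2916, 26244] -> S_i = 4*-9^i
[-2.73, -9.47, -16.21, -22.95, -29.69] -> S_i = -2.73 + -6.74*i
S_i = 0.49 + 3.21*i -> [0.49, 3.7, 6.91, 10.12, 13.33]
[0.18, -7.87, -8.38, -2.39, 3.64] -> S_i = Random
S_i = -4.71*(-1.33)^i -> [-4.71, 6.26, -8.33, 11.08, -14.74]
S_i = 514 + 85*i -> [514, 599, 684, 769, 854]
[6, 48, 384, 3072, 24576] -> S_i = 6*8^i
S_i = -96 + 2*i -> [-96, -94, -92, -90, -88]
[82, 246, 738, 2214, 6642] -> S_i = 82*3^i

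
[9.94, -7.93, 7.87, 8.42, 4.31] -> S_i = Random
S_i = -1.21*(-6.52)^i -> [-1.21, 7.89, -51.44, 335.37, -2186.63]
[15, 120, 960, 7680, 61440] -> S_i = 15*8^i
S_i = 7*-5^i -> [7, -35, 175, -875, 4375]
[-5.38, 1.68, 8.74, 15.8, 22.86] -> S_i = -5.38 + 7.06*i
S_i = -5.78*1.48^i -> [-5.78, -8.55, -12.66, -18.74, -27.73]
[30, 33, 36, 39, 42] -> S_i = 30 + 3*i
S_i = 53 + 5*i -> [53, 58, 63, 68, 73]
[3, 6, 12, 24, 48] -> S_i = 3*2^i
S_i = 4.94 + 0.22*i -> [4.94, 5.16, 5.38, 5.6, 5.82]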